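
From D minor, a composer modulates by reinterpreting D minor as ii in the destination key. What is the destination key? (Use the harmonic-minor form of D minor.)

The numeral ii denotes a minor triad on scale degree 2. With D on degree 2, the tonic of the new key is C.
Degree 2 carries a minor triad in major keys, so the destination is C major.
Check: the diatonic triads of C major are C (I), Dm (ii), Em (iii), F (IV), G (V), Am (vi), Bdim (vii°) — D minor is indeed ii.

C major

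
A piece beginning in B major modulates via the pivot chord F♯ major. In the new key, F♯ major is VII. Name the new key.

G♯ minor

The numeral VII denotes a major triad on scale degree 7. With F♯ on degree 7, the tonic of the new key is G♯.
Degree 7 carries a major triad in natural-minor keys, so the destination is G♯ minor.
Check: the diatonic triads of G♯ minor (natural minor) are G♯m (i), A♯dim (ii°), B (III), C♯m (iv), D♯m (v), E (VI), F♯ (VII) — F♯ major is indeed VII.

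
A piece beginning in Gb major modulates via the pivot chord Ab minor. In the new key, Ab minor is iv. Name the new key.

Eb minor

The numeral iv denotes a minor triad on scale degree 4. With Ab on degree 4, the tonic of the new key is Eb.
Degree 4 carries a minor triad in minor keys, so the destination is Eb minor.
Check: the diatonic triads of Eb minor (natural minor) are Ebm (i), Fdim (ii°), Gb (III), Abm (iv), Bbm (v), Cb (VI), Db (VII) — Ab minor is indeed iv.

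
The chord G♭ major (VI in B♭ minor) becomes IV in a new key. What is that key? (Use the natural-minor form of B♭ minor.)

The numeral IV denotes a major triad on scale degree 4. With G♭ on degree 4, the tonic of the new key is D♭.
Degree 4 carries a major triad in major keys, so the destination is D♭ major.
Check: the diatonic triads of D♭ major are D♭ (I), E♭m (ii), Fm (iii), G♭ (IV), A♭ (V), B♭m (vi), Cdim (vii°) — G♭ major is indeed IV.

D♭ major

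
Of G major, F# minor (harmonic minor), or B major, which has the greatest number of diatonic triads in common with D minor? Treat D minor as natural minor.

Triads of D minor (natural minor): D minor (i), E diminished (ii°), F major (III), G minor (iv), A minor (v), Bb major (VI), C major (VII).
G major shares 2: Am, C.
F# minor (harmonic minor) shares 0: none.
B major shares 0: none.
The most common triads (2) are shared with G major.

G major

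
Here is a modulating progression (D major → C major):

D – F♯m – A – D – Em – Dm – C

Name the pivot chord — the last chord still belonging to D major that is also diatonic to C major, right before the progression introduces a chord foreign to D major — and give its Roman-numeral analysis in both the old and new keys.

Chords diatonic to D major: D, Em, F♯m, G, A, Bm, C♯dim.
Reading the progression, the first chord not in that set is Dm, so the modulation leaves D major there.
The chord immediately before Dm is Em, which is diatonic to both keys: ii in D major and iii in C major.

Em — ii in D major, iii in C major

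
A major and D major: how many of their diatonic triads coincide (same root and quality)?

4

Diatonic triads of A major: A major (I), B minor (ii), C# minor (iii), D major (IV), E major (V), F# minor (vi), G# diminished (vii°).
Diatonic triads of D major: D major (I), E minor (ii), F# minor (iii), G major (IV), A major (V), B minor (vi), C# diminished (vii°).
Matching root and quality in both lists: A major, B minor, D major, F# minor.
That gives 4 common triads.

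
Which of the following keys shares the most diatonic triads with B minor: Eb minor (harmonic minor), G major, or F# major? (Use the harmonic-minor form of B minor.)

Triads of B minor (harmonic minor): B minor (i), C# diminished (ii°), D augmented (III+), E minor (iv), F# major (V), G major (VI), A# diminished (vii°).
Eb minor (harmonic minor) shares 0: none.
G major shares 3: Bm, Em, G.
F# major shares 1: F#.
The most common triads (3) are shared with G major.

G major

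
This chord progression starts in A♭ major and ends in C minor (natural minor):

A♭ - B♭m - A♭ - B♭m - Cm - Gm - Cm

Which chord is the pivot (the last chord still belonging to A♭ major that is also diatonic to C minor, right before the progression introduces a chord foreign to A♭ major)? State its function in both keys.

Chords diatonic to A♭ major: A♭, B♭m, Cm, D♭, E♭, Fm, Gdim.
Reading the progression, the first chord not in that set is Gm, so the modulation leaves A♭ major there.
The chord immediately before Gm is Cm, which is diatonic to both keys: iii in A♭ major and i in C minor.

Cm — iii in A♭ major, i in C minor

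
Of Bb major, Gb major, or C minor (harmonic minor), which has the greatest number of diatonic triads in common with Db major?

Gb major

Triads of Db major: Db (I), Ebm (ii), Fm (iii), Gb (IV), Ab (V), Bbm (vi), Cdim (vii°).
Bb major shares 0: none.
Gb major shares 4: Db, Ebm, Gb, Bbm.
C minor (harmonic minor) shares 2: Fm, Ab.
The most common triads (4) are shared with Gb major.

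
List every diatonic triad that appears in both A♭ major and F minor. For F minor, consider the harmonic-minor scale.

Triads in A♭ major: A♭ (I), B♭m (ii), Cm (iii), D♭ (IV), E♭ (V), Fm (vi), Gdim (vii°).
Triads in F minor (harmonic minor): Fm (i), Gdim (ii°), A♭aug (III+), B♭m (iv), C (V), D♭ (VI), Edim (vii°).
Shared triads with their functions: B♭m (ii in A♭ major, iv in F minor); D♭ (IV in A♭ major, VI in F minor); Fm (vi in A♭ major, i in F minor); Gdim (vii° in A♭ major, ii° in F minor).

B♭m, D♭, Fm, Gdim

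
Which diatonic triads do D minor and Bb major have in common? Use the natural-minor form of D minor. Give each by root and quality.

Dm, F, Gm, Bb

Triads in D minor (natural minor): Dm (i), Edim (ii°), F (III), Gm (iv), Am (v), Bb (VI), C (VII).
Triads in Bb major: Bb (I), Cm (ii), Dm (iii), Eb (IV), F (V), Gm (vi), Adim (vii°).
Shared triads with their functions: Dm (i in D minor, iii in Bb major); F (III in D minor, V in Bb major); Gm (iv in D minor, vi in Bb major); Bb (VI in D minor, I in Bb major).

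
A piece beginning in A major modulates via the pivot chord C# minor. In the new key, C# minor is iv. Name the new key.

G# minor

The numeral iv denotes a minor triad on scale degree 4. With C# on degree 4, the tonic of the new key is G#.
Degree 4 carries a minor triad in minor keys, so the destination is G# minor.
Check: the diatonic triads of G# minor (natural minor) are G#m (i), A#dim (ii°), B (III), C#m (iv), D#m (v), E (VI), F# (VII) — C# minor is indeed iv.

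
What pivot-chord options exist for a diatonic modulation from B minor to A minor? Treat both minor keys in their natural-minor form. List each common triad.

Em, G

Triads in B minor (natural minor): Bm (i), C#dim (ii°), D (III), Em (iv), F#m (v), G (VI), A (VII).
Triads in A minor (natural minor): Am (i), Bdim (ii°), C (III), Dm (iv), Em (v), F (VI), G (VII).
Shared triads with their functions: Em (iv in B minor, v in A minor); G (VI in B minor, VII in A minor).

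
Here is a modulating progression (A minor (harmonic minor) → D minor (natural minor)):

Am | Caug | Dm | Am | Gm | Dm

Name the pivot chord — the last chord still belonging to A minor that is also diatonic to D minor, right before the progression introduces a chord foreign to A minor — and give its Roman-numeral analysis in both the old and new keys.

Chords diatonic to A minor: Am, Bdim, Caug, Dm, E, F, G#dim.
Reading the progression, the first chord not in that set is Gm, so the modulation leaves A minor there.
The chord immediately before Gm is Am, which is diatonic to both keys: i in A minor and v in D minor.

Am — i in A minor, v in D minor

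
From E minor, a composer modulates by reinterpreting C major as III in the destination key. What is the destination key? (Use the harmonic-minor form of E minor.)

The numeral III denotes a major triad on scale degree 3. With C on degree 3, the tonic of the new key is A.
Degree 3 carries a major triad in natural-minor keys, so the destination is A minor.
Check: the diatonic triads of A minor (natural minor) are Am (i), Bdim (ii°), C (III), Dm (iv), Em (v), F (VI), G (VII) — C major is indeed III.

A minor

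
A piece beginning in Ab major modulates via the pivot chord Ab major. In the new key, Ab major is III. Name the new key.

The numeral III denotes a major triad on scale degree 3. With Ab on degree 3, the tonic of the new key is F.
Degree 3 carries a major triad in natural-minor keys, so the destination is F minor.
Check: the diatonic triads of F minor (natural minor) are Fm (i), Gdim (ii°), Ab (III), Bbm (iv), Cm (v), Db (VI), Eb (VII) — Ab major is indeed III.

F minor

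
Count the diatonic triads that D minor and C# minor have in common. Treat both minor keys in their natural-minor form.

Diatonic triads of D minor (natural minor): Dm (i), Edim (ii°), F (III), Gm (iv), Am (v), Bb (VI), C (VII).
Diatonic triads of C# minor (natural minor): C#m (i), D#dim (ii°), E (III), F#m (iv), G#m (v), A (VI), B (VII).
No triad has the same root and quality in both keys.

0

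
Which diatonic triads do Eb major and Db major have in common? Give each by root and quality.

Fm, Ab

Triads in Eb major: Eb (I), Fm (ii), Gm (iii), Ab (IV), Bb (V), Cm (vi), Ddim (vii°).
Triads in Db major: Db (I), Ebm (ii), Fm (iii), Gb (IV), Ab (V), Bbm (vi), Cdim (vii°).
Shared triads with their functions: Fm (ii in Eb major, iii in Db major); Ab (IV in Eb major, V in Db major).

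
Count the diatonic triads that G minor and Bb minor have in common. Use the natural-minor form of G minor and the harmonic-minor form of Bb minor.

Diatonic triads of G minor (natural minor): Gm (i), Adim (ii°), Bb (III), Cm (iv), Dm (v), Eb (VI), F (VII).
Diatonic triads of Bb minor (harmonic minor): Bbm (i), Cdim (ii°), Dbaug (III+), Ebm (iv), F (V), Gb (VI), Adim (vii°).
Matching root and quality in both lists: Adim, F.
That gives 2 common triads.

2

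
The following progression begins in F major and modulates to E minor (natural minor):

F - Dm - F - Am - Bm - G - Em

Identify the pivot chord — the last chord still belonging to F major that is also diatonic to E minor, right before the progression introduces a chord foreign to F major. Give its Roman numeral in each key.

Chords diatonic to F major: F, Gm, Am, Bb, C, Dm, Edim.
Reading the progression, the first chord not in that set is Bm, so the modulation leaves F major there.
The chord immediately before Bm is Am, which is diatonic to both keys: iii in F major and iv in E minor.

Am — iii in F major, iv in E minor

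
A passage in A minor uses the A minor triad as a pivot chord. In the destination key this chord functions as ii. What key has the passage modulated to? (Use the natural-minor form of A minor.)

G major

The numeral ii denotes a minor triad on scale degree 2. With A on degree 2, the tonic of the new key is G.
Degree 2 carries a minor triad in major keys, so the destination is G major.
Check: the diatonic triads of G major are G (I), Am (ii), Bm (iii), C (IV), D (V), Em (vi), F#dim (vii°) — A minor is indeed ii.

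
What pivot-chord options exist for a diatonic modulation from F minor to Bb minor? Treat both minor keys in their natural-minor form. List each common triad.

Triads in F minor (natural minor): Fm (i), Gdim (ii°), Ab (III), Bbm (iv), Cm (v), Db (VI), Eb (VII).
Triads in Bb minor (natural minor): Bbm (i), Cdim (ii°), Db (III), Ebm (iv), Fm (v), Gb (VI), Ab (VII).
Shared triads with their functions: Fm (i in F minor, v in Bb minor); Ab (III in F minor, VII in Bb minor); Bbm (iv in F minor, i in Bb minor); Db (VI in F minor, III in Bb minor).

Fm, Ab, Bbm, Db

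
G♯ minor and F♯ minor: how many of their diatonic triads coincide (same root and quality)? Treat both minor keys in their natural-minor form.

2

Diatonic triads of G♯ minor (natural minor): G♯ minor (i), A♯ diminished (ii°), B major (III), C♯ minor (iv), D♯ minor (v), E major (VI), F♯ major (VII).
Diatonic triads of F♯ minor (natural minor): F♯ minor (i), G♯ diminished (ii°), A major (III), B minor (iv), C♯ minor (v), D major (VI), E major (VII).
Matching root and quality in both lists: C♯ minor, E major.
That gives 2 common triads.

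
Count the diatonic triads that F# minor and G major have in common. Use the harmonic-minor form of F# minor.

2

Diatonic triads of F# minor (harmonic minor): F#m (i), G#dim (ii°), Aaug (III+), Bm (iv), C# (V), D (VI), E#dim (vii°).
Diatonic triads of G major: G (I), Am (ii), Bm (iii), C (IV), D (V), Em (vi), F#dim (vii°).
Matching root and quality in both lists: Bm, D.
That gives 2 common triads.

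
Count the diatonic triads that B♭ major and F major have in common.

Diatonic triads of B♭ major: B♭ (I), Cm (ii), Dm (iii), E♭ (IV), F (V), Gm (vi), Adim (vii°).
Diatonic triads of F major: F (I), Gm (ii), Am (iii), B♭ (IV), C (V), Dm (vi), Edim (vii°).
Matching root and quality in both lists: B♭, Dm, F, Gm.
That gives 4 common triads.

4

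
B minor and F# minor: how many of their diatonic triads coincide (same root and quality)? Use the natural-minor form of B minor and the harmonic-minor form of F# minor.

3

Diatonic triads of B minor (natural minor): Bm (i), C#dim (ii°), D (III), Em (iv), F#m (v), G (VI), A (VII).
Diatonic triads of F# minor (harmonic minor): F#m (i), G#dim (ii°), Aaug (III+), Bm (iv), C# (V), D (VI), E#dim (vii°).
Matching root and quality in both lists: Bm, D, F#m.
That gives 3 common triads.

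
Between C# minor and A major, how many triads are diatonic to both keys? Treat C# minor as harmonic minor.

3

Diatonic triads of C# minor (harmonic minor): C# minor (i), D# diminished (ii°), E augmented (III+), F# minor (iv), G# major (V), A major (VI), B# diminished (vii°).
Diatonic triads of A major: A major (I), B minor (ii), C# minor (iii), D major (IV), E major (V), F# minor (vi), G# diminished (vii°).
Matching root and quality in both lists: C# minor, F# minor, A major.
That gives 3 common triads.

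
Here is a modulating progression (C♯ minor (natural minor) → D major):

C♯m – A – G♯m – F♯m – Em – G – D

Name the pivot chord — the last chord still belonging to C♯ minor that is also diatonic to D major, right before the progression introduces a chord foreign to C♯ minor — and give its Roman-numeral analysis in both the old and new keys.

Chords diatonic to C♯ minor: C♯m, D♯dim, E, F♯m, G♯m, A, B.
Reading the progression, the first chord not in that set is Em, so the modulation leaves C♯ minor there.
The chord immediately before Em is F♯m, which is diatonic to both keys: iv in C♯ minor and iii in D major.

F♯m — iv in C♯ minor, iii in D major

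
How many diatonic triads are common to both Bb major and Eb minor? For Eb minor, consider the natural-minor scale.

Diatonic triads of Bb major: Bb (I), Cm (ii), Dm (iii), Eb (IV), F (V), Gm (vi), Adim (vii°).
Diatonic triads of Eb minor (natural minor): Ebm (i), Fdim (ii°), Gb (III), Abm (iv), Bbm (v), Cb (VI), Db (VII).
No triad has the same root and quality in both keys.

0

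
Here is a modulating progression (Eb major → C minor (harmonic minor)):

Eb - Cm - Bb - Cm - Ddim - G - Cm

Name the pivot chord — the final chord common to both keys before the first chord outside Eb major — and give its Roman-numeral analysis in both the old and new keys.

Chords diatonic to Eb major: Eb, Fm, Gm, Ab, Bb, Cm, Ddim.
Reading the progression, the first chord not in that set is G, so the modulation leaves Eb major there.
The chord immediately before G is Ddim, which is diatonic to both keys: vii° in Eb major and ii° in C minor.

Ddim — vii° in Eb major, ii° in C minor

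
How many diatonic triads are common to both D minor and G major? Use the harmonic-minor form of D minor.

Diatonic triads of D minor (harmonic minor): Dm (i), Edim (ii°), Faug (III+), Gm (iv), A (V), B♭ (VI), C♯dim (vii°).
Diatonic triads of G major: G (I), Am (ii), Bm (iii), C (IV), D (V), Em (vi), F♯dim (vii°).
No triad has the same root and quality in both keys.

0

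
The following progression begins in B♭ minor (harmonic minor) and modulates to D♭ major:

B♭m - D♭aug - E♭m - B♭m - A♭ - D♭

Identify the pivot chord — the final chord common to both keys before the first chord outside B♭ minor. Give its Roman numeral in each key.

B♭m — i in B♭ minor, vi in D♭ major

Chords diatonic to B♭ minor: B♭m, Cdim, D♭aug, E♭m, F, G♭, Adim.
Reading the progression, the first chord not in that set is A♭, so the modulation leaves B♭ minor there.
The chord immediately before A♭ is B♭m, which is diatonic to both keys: i in B♭ minor and vi in D♭ major.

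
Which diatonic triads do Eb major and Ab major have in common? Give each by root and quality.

Eb, Fm, Ab, Cm

Triads in Eb major: Eb (I), Fm (ii), Gm (iii), Ab (IV), Bb (V), Cm (vi), Ddim (vii°).
Triads in Ab major: Ab (I), Bbm (ii), Cm (iii), Db (IV), Eb (V), Fm (vi), Gdim (vii°).
Shared triads with their functions: Eb (I in Eb major, V in Ab major); Fm (ii in Eb major, vi in Ab major); Ab (IV in Eb major, I in Ab major); Cm (vi in Eb major, iii in Ab major).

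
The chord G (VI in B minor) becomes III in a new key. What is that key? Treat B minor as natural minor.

E minor

The numeral III denotes a major triad on scale degree 3. With G on degree 3, the tonic of the new key is E.
Degree 3 carries a major triad in natural-minor keys, so the destination is E minor.
Check: the diatonic triads of E minor (natural minor) are Em (i), F#dim (ii°), G (III), Am (iv), Bm (v), C (VI), D (VII) — G is indeed III.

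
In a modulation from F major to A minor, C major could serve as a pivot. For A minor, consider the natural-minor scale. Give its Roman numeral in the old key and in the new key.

V in F major; III in A minor

The scale of F major is F G A B♭ C D E; C is degree 5, and the triad built there (C-E-G) is major, so it is V.
The scale of A minor (natural minor) is A B C D E F G; C is degree 3, and the triad built there (C-E-G) is major, so it is III.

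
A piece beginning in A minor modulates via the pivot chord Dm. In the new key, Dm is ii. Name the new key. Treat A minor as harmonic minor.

C major

The numeral ii denotes a minor triad on scale degree 2. With D on degree 2, the tonic of the new key is C.
Degree 2 carries a minor triad in major keys, so the destination is C major.
Check: the diatonic triads of C major are C (I), Dm (ii), Em (iii), F (IV), G (V), Am (vi), Bdim (vii°) — Dm is indeed ii.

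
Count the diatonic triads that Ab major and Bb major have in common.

Diatonic triads of Ab major: Ab (I), Bbm (ii), Cm (iii), Db (IV), Eb (V), Fm (vi), Gdim (vii°).
Diatonic triads of Bb major: Bb (I), Cm (ii), Dm (iii), Eb (IV), F (V), Gm (vi), Adim (vii°).
Matching root and quality in both lists: Cm, Eb.
That gives 2 common triads.

2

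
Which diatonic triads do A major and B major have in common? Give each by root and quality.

C#m, E

Triads in A major: A major (I), B minor (ii), C# minor (iii), D major (IV), E major (V), F# minor (vi), G# diminished (vii°).
Triads in B major: B major (I), C# minor (ii), D# minor (iii), E major (IV), F# major (V), G# minor (vi), A# diminished (vii°).
Shared triads with their functions: C# minor (iii in A major, ii in B major); E major (V in A major, IV in B major).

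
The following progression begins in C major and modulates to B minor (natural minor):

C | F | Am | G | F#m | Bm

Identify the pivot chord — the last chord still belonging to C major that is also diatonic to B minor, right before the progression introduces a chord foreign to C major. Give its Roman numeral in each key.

Chords diatonic to C major: C, Dm, Em, F, G, Am, Bdim.
Reading the progression, the first chord not in that set is F#m, so the modulation leaves C major there.
The chord immediately before F#m is G, which is diatonic to both keys: V in C major and VI in B minor.

G — V in C major, VI in B minor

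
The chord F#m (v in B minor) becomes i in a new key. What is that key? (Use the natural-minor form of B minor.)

The numeral i denotes a minor triad on scale degree 1. With F# on degree 1, the tonic of the new key is F#.
Degree 1 carries a minor triad in minor keys, so the destination is F# minor.
Check: the diatonic triads of F# minor (natural minor) are F#m (i), G#dim (ii°), A (III), Bm (iv), C#m (v), D (VI), E (VII) — F#m is indeed i.

F# minor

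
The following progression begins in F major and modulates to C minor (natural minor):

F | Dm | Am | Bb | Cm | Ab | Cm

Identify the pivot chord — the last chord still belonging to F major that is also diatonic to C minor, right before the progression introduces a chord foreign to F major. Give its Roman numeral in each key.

Bb — IV in F major, VII in C minor

Chords diatonic to F major: F, Gm, Am, Bb, C, Dm, Edim.
Reading the progression, the first chord not in that set is Cm, so the modulation leaves F major there.
The chord immediately before Cm is Bb, which is diatonic to both keys: IV in F major and VII in C minor.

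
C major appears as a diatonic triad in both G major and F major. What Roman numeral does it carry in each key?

The scale of G major is G A B C D E F#; C is degree 4, and the triad built there (C-E-G) is major, so it is IV.
The scale of F major is F G A Bb C D E; C is degree 5, and the triad built there (C-E-G) is major, so it is V.

IV in G major; V in F major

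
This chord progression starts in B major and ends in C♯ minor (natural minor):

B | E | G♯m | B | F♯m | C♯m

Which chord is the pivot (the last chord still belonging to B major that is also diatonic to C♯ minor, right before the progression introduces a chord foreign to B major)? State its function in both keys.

B — I in B major, VII in C♯ minor

Chords diatonic to B major: B, C♯m, D♯m, E, F♯, G♯m, A♯dim.
Reading the progression, the first chord not in that set is F♯m, so the modulation leaves B major there.
The chord immediately before F♯m is B, which is diatonic to both keys: I in B major and VII in C♯ minor.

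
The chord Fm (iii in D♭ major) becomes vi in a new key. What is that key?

The numeral vi denotes a minor triad on scale degree 6. With F on degree 6, the tonic of the new key is A♭.
Degree 6 carries a minor triad in major keys, so the destination is A♭ major.
Check: the diatonic triads of A♭ major are A♭ (I), B♭m (ii), Cm (iii), D♭ (IV), E♭ (V), Fm (vi), Gdim (vii°) — Fm is indeed vi.

A♭ major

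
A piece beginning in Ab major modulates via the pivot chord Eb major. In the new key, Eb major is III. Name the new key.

C minor

The numeral III denotes a major triad on scale degree 3. With Eb on degree 3, the tonic of the new key is C.
Degree 3 carries a major triad in natural-minor keys, so the destination is C minor.
Check: the diatonic triads of C minor (natural minor) are Cm (i), Ddim (ii°), Eb (III), Fm (iv), Gm (v), Ab (VI), Bb (VII) — Eb major is indeed III.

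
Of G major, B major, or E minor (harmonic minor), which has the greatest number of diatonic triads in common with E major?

Triads of E major: E (I), F♯m (ii), G♯m (iii), A (IV), B (V), C♯m (vi), D♯dim (vii°).
G major shares 0: none.
B major shares 4: E, G♯m, B, C♯m.
E minor (harmonic minor) shares 2: B, D♯dim.
The most common triads (4) are shared with B major.

B major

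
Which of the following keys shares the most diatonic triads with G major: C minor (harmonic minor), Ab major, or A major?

A major

Triads of G major: G major (I), A minor (ii), B minor (iii), C major (IV), D major (V), E minor (vi), F# diminished (vii°).
C minor (harmonic minor) shares 1: G.
Ab major shares 0: none.
A major shares 2: Bm, D.
The most common triads (2) are shared with A major.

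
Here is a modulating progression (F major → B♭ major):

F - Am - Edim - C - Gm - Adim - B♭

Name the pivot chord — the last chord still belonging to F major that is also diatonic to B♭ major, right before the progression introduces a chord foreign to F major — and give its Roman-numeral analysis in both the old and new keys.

Chords diatonic to F major: F, Gm, Am, B♭, C, Dm, Edim.
Reading the progression, the first chord not in that set is Adim, so the modulation leaves F major there.
The chord immediately before Adim is Gm, which is diatonic to both keys: ii in F major and vi in B♭ major.

Gm — ii in F major, vi in B♭ major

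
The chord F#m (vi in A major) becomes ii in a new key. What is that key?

The numeral ii denotes a minor triad on scale degree 2. With F# on degree 2, the tonic of the new key is E.
Degree 2 carries a minor triad in major keys, so the destination is E major.
Check: the diatonic triads of E major are E (I), F#m (ii), G#m (iii), A (IV), B (V), C#m (vi), D#dim (vii°) — F#m is indeed ii.

E major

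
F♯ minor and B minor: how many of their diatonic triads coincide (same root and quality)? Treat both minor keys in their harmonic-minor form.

Diatonic triads of F♯ minor (harmonic minor): F♯m (i), G♯dim (ii°), Aaug (III+), Bm (iv), C♯ (V), D (VI), E♯dim (vii°).
Diatonic triads of B minor (harmonic minor): Bm (i), C♯dim (ii°), Daug (III+), Em (iv), F♯ (V), G (VI), A♯dim (vii°).
Matching root and quality in both lists: Bm.
That gives 1 common triad.

1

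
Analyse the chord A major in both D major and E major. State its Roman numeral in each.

V in D major; IV in E major

The scale of D major is D E F# G A B C#; A is degree 5, and the triad built there (A-C#-E) is major, so it is V.
The scale of E major is E F# G# A B C# D#; A is degree 4, and the triad built there (A-C#-E) is major, so it is IV.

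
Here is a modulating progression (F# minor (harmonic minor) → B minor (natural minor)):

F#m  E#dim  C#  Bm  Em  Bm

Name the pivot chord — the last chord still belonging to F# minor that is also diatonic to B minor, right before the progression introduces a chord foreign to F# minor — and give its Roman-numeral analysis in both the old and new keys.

Bm — iv in F# minor, i in B minor

Chords diatonic to F# minor: F#m, G#dim, Aaug, Bm, C#, D, E#dim.
Reading the progression, the first chord not in that set is Em, so the modulation leaves F# minor there.
The chord immediately before Em is Bm, which is diatonic to both keys: iv in F# minor and i in B minor.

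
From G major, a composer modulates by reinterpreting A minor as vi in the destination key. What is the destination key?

The numeral vi denotes a minor triad on scale degree 6. With A on degree 6, the tonic of the new key is C.
Degree 6 carries a minor triad in major keys, so the destination is C major.
Check: the diatonic triads of C major are C (I), Dm (ii), Em (iii), F (IV), G (V), Am (vi), Bdim (vii°) — A minor is indeed vi.

C major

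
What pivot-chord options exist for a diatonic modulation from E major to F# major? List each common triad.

Triads in E major: E (I), F#m (ii), G#m (iii), A (IV), B (V), C#m (vi), D#dim (vii°).
Triads in F# major: F# (I), G#m (ii), A#m (iii), B (IV), C# (V), D#m (vi), E#dim (vii°).
Shared triads with their functions: G#m (iii in E major, ii in F# major); B (V in E major, IV in F# major).

G#m, B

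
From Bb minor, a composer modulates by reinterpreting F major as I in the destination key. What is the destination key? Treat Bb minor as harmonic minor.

F major

The numeral I denotes a major triad on scale degree 1. With F on degree 1, the tonic of the new key is F.
Degree 1 carries a major triad in major keys, so the destination is F major.
Check: the diatonic triads of F major are F (I), Gm (ii), Am (iii), Bb (IV), C (V), Dm (vi), Edim (vii°) — F major is indeed I.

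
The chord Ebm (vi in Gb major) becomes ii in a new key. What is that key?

The numeral ii denotes a minor triad on scale degree 2. With Eb on degree 2, the tonic of the new key is Db.
Degree 2 carries a minor triad in major keys, so the destination is Db major.
Check: the diatonic triads of Db major are Db (I), Ebm (ii), Fm (iii), Gb (IV), Ab (V), Bbm (vi), Cdim (vii°) — Ebm is indeed ii.

Db major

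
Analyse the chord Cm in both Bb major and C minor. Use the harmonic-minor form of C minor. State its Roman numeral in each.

The scale of Bb major is Bb C D Eb F G A; C is degree 2, and the triad built there (C-Eb-G) is minor, so it is ii.
The scale of C minor (harmonic minor) is C D Eb F G Ab B; C is degree 1, and the triad built there (C-Eb-G) is minor, so it is i.

ii in Bb major; i in C minor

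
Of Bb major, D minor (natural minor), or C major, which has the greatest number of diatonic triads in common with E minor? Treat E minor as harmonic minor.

C major

Triads of E minor (harmonic minor): E minor (i), F# diminished (ii°), G augmented (III+), A minor (iv), B major (V), C major (VI), D# diminished (vii°).
Bb major shares 0: none.
D minor (natural minor) shares 2: Am, C.
C major shares 3: Em, Am, C.
The most common triads (3) are shared with C major.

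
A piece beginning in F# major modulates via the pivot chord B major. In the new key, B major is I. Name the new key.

B major

The numeral I denotes a major triad on scale degree 1. With B on degree 1, the tonic of the new key is B.
Degree 1 carries a major triad in major keys, so the destination is B major.
Check: the diatonic triads of B major are B (I), C#m (ii), D#m (iii), E (IV), F# (V), G#m (vi), A#dim (vii°) — B major is indeed I.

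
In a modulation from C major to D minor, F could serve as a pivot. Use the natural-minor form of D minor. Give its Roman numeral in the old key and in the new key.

IV in C major; III in D minor

The scale of C major is C D E F G A B; F is degree 4, and the triad built there (F-A-C) is major, so it is IV.
The scale of D minor (natural minor) is D E F G A Bb C; F is degree 3, and the triad built there (F-A-C) is major, so it is III.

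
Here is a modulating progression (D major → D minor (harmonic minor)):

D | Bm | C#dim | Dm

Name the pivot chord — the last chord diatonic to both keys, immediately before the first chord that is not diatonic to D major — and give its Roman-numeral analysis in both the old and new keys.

Chords diatonic to D major: D, Em, F#m, G, A, Bm, C#dim.
Reading the progression, the first chord not in that set is Dm, so the modulation leaves D major there.
The chord immediately before Dm is C#dim, which is diatonic to both keys: vii° in D major and vii° in D minor.

C#dim — vii° in D major, vii° in D minor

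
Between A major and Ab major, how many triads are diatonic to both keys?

0

Diatonic triads of A major: A (I), Bm (ii), C#m (iii), D (IV), E (V), F#m (vi), G#dim (vii°).
Diatonic triads of Ab major: Ab (I), Bbm (ii), Cm (iii), Db (IV), Eb (V), Fm (vi), Gdim (vii°).
No triad has the same root and quality in both keys.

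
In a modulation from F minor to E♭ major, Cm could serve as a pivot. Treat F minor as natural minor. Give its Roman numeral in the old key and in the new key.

The scale of F minor (natural minor) is F G A♭ B♭ C D♭ E♭; C is degree 5, and the triad built there (C-E♭-G) is minor, so it is v.
The scale of E♭ major is E♭ F G A♭ B♭ C D; C is degree 6, and the triad built there (C-E♭-G) is minor, so it is vi.

v in F minor; vi in E♭ major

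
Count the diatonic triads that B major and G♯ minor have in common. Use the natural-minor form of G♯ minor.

7

Diatonic triads of B major: B major (I), C♯ minor (ii), D♯ minor (iii), E major (IV), F♯ major (V), G♯ minor (vi), A♯ diminished (vii°).
Diatonic triads of G♯ minor (natural minor): G♯ minor (i), A♯ diminished (ii°), B major (III), C♯ minor (iv), D♯ minor (v), E major (VI), F♯ major (VII).
Matching root and quality in both lists: B major, C♯ minor, D♯ minor, E major, F♯ major, G♯ minor, A♯ diminished.
That gives 7 common triads.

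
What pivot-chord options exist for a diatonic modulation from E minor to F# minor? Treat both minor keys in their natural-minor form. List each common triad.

Triads in E minor (natural minor): Em (i), F#dim (ii°), G (III), Am (iv), Bm (v), C (VI), D (VII).
Triads in F# minor (natural minor): F#m (i), G#dim (ii°), A (III), Bm (iv), C#m (v), D (VI), E (VII).
Shared triads with their functions: Bm (v in E minor, iv in F# minor); D (VII in E minor, VI in F# minor).

Bm, D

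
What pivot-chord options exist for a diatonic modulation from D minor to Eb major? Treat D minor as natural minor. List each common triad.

Gm, Bb

Triads in D minor (natural minor): Dm (i), Edim (ii°), F (III), Gm (iv), Am (v), Bb (VI), C (VII).
Triads in Eb major: Eb (I), Fm (ii), Gm (iii), Ab (IV), Bb (V), Cm (vi), Ddim (vii°).
Shared triads with their functions: Gm (iv in D minor, iii in Eb major); Bb (VI in D minor, V in Eb major).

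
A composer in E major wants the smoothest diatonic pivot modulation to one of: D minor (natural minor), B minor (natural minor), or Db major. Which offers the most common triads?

Triads of E major: E major (I), F# minor (ii), G# minor (iii), A major (IV), B major (V), C# minor (vi), D# diminished (vii°).
D minor (natural minor) shares 0: none.
B minor (natural minor) shares 2: F#m, A.
Db major shares 0: none.
The most common triads (2) are shared with B minor.

B minor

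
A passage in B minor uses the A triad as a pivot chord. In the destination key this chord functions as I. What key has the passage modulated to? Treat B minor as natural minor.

The numeral I denotes a major triad on scale degree 1. With A on degree 1, the tonic of the new key is A.
Degree 1 carries a major triad in major keys, so the destination is A major.
Check: the diatonic triads of A major are A (I), Bm (ii), C#m (iii), D (IV), E (V), F#m (vi), G#dim (vii°) — A is indeed I.

A major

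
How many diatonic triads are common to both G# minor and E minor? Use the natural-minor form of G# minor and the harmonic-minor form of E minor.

Diatonic triads of G# minor (natural minor): G# minor (i), A# diminished (ii°), B major (III), C# minor (iv), D# minor (v), E major (VI), F# major (VII).
Diatonic triads of E minor (harmonic minor): E minor (i), F# diminished (ii°), G augmented (III+), A minor (iv), B major (V), C major (VI), D# diminished (vii°).
Matching root and quality in both lists: B major.
That gives 1 common triad.

1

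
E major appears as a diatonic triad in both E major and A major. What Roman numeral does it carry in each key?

The scale of E major is E F♯ G♯ A B C♯ D♯; E is degree 1, and the triad built there (E-G♯-B) is major, so it is I.
The scale of A major is A B C♯ D E F♯ G♯; E is degree 5, and the triad built there (E-G♯-B) is major, so it is V.

I in E major; V in A major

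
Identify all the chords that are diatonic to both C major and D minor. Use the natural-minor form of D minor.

Triads in C major: C (I), Dm (ii), Em (iii), F (IV), G (V), Am (vi), Bdim (vii°).
Triads in D minor (natural minor): Dm (i), Edim (ii°), F (III), Gm (iv), Am (v), Bb (VI), C (VII).
Shared triads with their functions: C (I in C major, VII in D minor); Dm (ii in C major, i in D minor); F (IV in C major, III in D minor); Am (vi in C major, v in D minor).

C, Dm, F, Am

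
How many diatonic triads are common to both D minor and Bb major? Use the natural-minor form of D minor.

4

Diatonic triads of D minor (natural minor): Dm (i), Edim (ii°), F (III), Gm (iv), Am (v), Bb (VI), C (VII).
Diatonic triads of Bb major: Bb (I), Cm (ii), Dm (iii), Eb (IV), F (V), Gm (vi), Adim (vii°).
Matching root and quality in both lists: Dm, F, Gm, Bb.
That gives 4 common triads.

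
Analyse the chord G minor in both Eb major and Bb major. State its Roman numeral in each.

The scale of Eb major is Eb F G Ab Bb C D; G is degree 3, and the triad built there (G-Bb-D) is minor, so it is iii.
The scale of Bb major is Bb C D Eb F G A; G is degree 6, and the triad built there (G-Bb-D) is minor, so it is vi.

iii in Eb major; vi in Bb major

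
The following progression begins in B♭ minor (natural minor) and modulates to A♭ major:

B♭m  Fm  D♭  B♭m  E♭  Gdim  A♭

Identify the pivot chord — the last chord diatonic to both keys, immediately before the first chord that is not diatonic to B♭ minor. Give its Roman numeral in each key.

Chords diatonic to B♭ minor: B♭m, Cdim, D♭, E♭m, Fm, G♭, A♭.
Reading the progression, the first chord not in that set is E♭, so the modulation leaves B♭ minor there.
The chord immediately before E♭ is B♭m, which is diatonic to both keys: i in B♭ minor and ii in A♭ major.

B♭m — i in B♭ minor, ii in A♭ major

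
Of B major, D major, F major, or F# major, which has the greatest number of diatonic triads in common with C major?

F major

Triads of C major: C major (I), D minor (ii), E minor (iii), F major (IV), G major (V), A minor (vi), B diminished (vii°).
B major shares 0: none.
D major shares 2: Em, G.
F major shares 4: C, Dm, F, Am.
F# major shares 0: none.
The most common triads (4) are shared with F major.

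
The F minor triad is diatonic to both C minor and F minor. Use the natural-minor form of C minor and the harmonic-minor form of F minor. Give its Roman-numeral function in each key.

The scale of C minor (natural minor) is C D Eb F G Ab Bb; F is degree 4, and the triad built there (F-Ab-C) is minor, so it is iv.
The scale of F minor (harmonic minor) is F G Ab Bb C Db E; F is degree 1, and the triad built there (F-Ab-C) is minor, so it is i.

iv in C minor; i in F minor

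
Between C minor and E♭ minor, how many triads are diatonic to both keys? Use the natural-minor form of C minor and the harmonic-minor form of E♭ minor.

Diatonic triads of C minor (natural minor): C minor (i), D diminished (ii°), E♭ major (III), F minor (iv), G minor (v), A♭ major (VI), B♭ major (VII).
Diatonic triads of E♭ minor (harmonic minor): E♭ minor (i), F diminished (ii°), G♭ augmented (III+), A♭ minor (iv), B♭ major (V), C♭ major (VI), D diminished (vii°).
Matching root and quality in both lists: D diminished, B♭ major.
That gives 2 common triads.

2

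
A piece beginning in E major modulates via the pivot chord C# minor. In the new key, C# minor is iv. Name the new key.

G# minor

The numeral iv denotes a minor triad on scale degree 4. With C# on degree 4, the tonic of the new key is G#.
Degree 4 carries a minor triad in minor keys, so the destination is G# minor.
Check: the diatonic triads of G# minor (natural minor) are G#m (i), A#dim (ii°), B (III), C#m (iv), D#m (v), E (VI), F# (VII) — C# minor is indeed iv.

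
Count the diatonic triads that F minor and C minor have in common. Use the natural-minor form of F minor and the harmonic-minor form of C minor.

3

Diatonic triads of F minor (natural minor): Fm (i), Gdim (ii°), Ab (III), Bbm (iv), Cm (v), Db (VI), Eb (VII).
Diatonic triads of C minor (harmonic minor): Cm (i), Ddim (ii°), Ebaug (III+), Fm (iv), G (V), Ab (VI), Bdim (vii°).
Matching root and quality in both lists: Fm, Ab, Cm.
That gives 3 common triads.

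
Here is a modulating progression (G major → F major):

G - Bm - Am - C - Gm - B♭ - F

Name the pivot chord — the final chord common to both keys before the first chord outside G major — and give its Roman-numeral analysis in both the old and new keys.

Chords diatonic to G major: G, Am, Bm, C, D, Em, F♯dim.
Reading the progression, the first chord not in that set is Gm, so the modulation leaves G major there.
The chord immediately before Gm is C, which is diatonic to both keys: IV in G major and V in F major.

C — IV in G major, V in F major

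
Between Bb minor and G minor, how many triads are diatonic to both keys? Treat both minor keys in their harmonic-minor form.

1

Diatonic triads of Bb minor (harmonic minor): Bbm (i), Cdim (ii°), Dbaug (III+), Ebm (iv), F (V), Gb (VI), Adim (vii°).
Diatonic triads of G minor (harmonic minor): Gm (i), Adim (ii°), Bbaug (III+), Cm (iv), D (V), Eb (VI), F#dim (vii°).
Matching root and quality in both lists: Adim.
That gives 1 common triad.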